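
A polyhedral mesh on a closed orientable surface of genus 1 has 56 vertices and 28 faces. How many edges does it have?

84

For a closed orientable surface of genus 1, χ = 2 − 2·1 = 0.
E = V + F − (0) = 56 + 28 − (0) = 84.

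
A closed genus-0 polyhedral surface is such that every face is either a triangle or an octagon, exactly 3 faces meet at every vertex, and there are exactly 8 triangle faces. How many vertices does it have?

24

Let x be the number of octagons; then F = 8 + x.
Edge–face incidences: 2E = 3·8 + 8·x = 24 + 8x.
Every vertex has degree 3, so 3V = 2E.
Euler: V − E + F = 2 ⇒ (2E)/3 − E + (8 + x) = 2.
Multiply by 6: 2·(2E) − 3·(2E) + 6·(8 + x) = 12, i.e. 48 + 6x − (24 + 8x) = 12.
Collecting terms: −2x + 24 = 12, so −2x = −12, so x = 6.
Then 2E = 24 + 8·6 = 72, so E = 36, V = 2E/3 = 24, F = 8 + 6 = 14.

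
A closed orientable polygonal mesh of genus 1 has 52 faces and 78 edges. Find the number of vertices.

For a closed orientable surface of genus 1, χ = 2 − 2·1 = 0.
V = 0 + E − F = 0 + 78 − 52 = 26.

26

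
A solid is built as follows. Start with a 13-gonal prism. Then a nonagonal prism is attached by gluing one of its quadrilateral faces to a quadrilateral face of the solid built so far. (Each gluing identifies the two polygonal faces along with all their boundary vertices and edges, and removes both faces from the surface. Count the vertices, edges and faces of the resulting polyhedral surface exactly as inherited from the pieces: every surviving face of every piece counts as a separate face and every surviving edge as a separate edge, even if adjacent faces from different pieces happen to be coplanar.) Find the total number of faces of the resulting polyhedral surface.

A 13-gonal prism: V=26, E=39, F=15.
Attach a nonagonal prism (V=18, E=27, F=11) along a 4-gon: merge 4 vertices and 4 edges, delete both glued faces → V=40, E=62, F=24.
Check: V − E + F = 40 − 62 + 24 = 2.

24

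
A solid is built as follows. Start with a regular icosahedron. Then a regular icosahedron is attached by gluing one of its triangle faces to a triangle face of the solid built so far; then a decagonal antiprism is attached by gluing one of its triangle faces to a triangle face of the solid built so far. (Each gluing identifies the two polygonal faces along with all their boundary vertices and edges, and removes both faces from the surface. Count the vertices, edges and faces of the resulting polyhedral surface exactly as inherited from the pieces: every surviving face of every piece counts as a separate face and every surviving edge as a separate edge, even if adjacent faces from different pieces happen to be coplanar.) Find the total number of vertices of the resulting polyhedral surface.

A regular icosahedron: V=12, E=30, F=20.
Attach a regular icosahedron (V=12, E=30, F=20) along a 3-gon: merge 3 vertices and 3 edges, delete both glued faces → V=21, E=57, F=38.
Attach a decagonal antiprism (V=20, E=40, F=22) along a 3-gon: merge 3 vertices and 3 edges, delete both glued faces → V=38, E=94, F=58.
Check: V − E + F = 38 − 94 + 58 = 2.

38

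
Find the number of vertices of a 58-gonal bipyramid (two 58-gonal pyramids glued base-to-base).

60

A bipyramid over an n-gon has 2n triangular faces and n + 2 vertices: V = 58 + 2 = 60, E = 3·58 = 174, F = 2·58 = 116.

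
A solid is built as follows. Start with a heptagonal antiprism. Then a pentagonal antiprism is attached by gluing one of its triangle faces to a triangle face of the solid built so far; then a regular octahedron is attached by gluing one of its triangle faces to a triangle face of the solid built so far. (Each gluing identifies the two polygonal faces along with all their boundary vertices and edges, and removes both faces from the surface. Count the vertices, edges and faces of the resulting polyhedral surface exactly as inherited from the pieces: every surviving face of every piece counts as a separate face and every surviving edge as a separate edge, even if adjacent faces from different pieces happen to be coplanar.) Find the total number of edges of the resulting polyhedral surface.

54

A heptagonal antiprism: V=14, E=28, F=16.
Attach a pentagonal antiprism (V=10, E=20, F=12) along a 3-gon: merge 3 vertices and 3 edges, delete both glued faces → V=21, E=45, F=26.
Attach a regular octahedron (V=6, E=12, F=8) along a 3-gon: merge 3 vertices and 3 edges, delete both glued faces → V=24, E=54, F=32.
Check: V − E + F = 24 − 54 + 32 = 2.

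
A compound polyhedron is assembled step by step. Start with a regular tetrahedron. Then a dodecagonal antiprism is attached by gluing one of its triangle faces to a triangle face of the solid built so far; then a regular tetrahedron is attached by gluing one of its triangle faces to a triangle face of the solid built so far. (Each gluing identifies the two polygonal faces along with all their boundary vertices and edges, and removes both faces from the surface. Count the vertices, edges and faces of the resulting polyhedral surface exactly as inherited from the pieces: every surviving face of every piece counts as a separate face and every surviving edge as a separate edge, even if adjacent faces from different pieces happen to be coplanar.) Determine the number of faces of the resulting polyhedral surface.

A regular tetrahedron: V=4, E=6, F=4.
Attach a dodecagonal antiprism (V=24, E=48, F=26) along a 3-gon: merge 3 vertices and 3 edges, delete both glued faces → V=25, E=51, F=28.
Attach a regular tetrahedron (V=4, E=6, F=4) along a 3-gon: merge 3 vertices and 3 edges, delete both glued faces → V=26, E=54, F=30.
Check: V − E + F = 26 − 54 + 30 = 2.

30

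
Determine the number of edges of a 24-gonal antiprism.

An antiprism on an n-gon has two n-gon caps and 2n triangles: V = 2·24 = 48, E = 4·24 = 96, F = 2·24 + 2 = 50.
Check: V − E + F = 48 − 96 + 50 = 2.

96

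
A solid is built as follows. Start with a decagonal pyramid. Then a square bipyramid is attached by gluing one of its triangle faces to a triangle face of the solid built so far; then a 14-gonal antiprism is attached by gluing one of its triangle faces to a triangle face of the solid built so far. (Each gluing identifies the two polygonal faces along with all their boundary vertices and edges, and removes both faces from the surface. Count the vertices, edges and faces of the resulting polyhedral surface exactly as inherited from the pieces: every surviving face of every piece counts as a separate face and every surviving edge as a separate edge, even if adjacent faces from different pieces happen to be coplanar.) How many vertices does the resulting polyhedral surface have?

A decagonal pyramid: V=11, E=20, F=11.
Attach a square bipyramid (V=6, E=12, F=8) along a 3-gon: merge 3 vertices and 3 edges, delete both glued faces → V=14, E=29, F=17.
Attach a 14-gonal antiprism (V=28, E=56, F=30) along a 3-gon: merge 3 vertices and 3 edges, delete both glued faces → V=39, E=82, F=45.
Check: V − E + F = 39 − 82 + 45 = 2.

39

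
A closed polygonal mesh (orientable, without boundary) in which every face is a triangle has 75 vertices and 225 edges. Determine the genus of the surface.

Every face is a triangle and each edge borders two faces, so 3F = 2·225, giving F = 150.
χ = V − E + F = 75 − 225 + 150 = 0.
For a closed orientable surface χ = 2 − 2g, so g = (2 − (0))/2 = 1.

1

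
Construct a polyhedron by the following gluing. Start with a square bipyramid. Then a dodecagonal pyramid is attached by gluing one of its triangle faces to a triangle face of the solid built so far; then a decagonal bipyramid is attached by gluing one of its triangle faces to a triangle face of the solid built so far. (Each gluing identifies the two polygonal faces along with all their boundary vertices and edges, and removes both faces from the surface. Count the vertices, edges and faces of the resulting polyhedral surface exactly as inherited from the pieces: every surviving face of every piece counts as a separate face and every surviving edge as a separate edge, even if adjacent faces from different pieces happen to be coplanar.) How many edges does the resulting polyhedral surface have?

60

A square bipyramid: V=6, E=12, F=8.
Attach a dodecagonal pyramid (V=13, E=24, F=13) along a 3-gon: merge 3 vertices and 3 edges, delete both glued faces → V=16, E=33, F=19.
Attach a decagonal bipyramid (V=12, E=30, F=20) along a 3-gon: merge 3 vertices and 3 edges, delete both glued faces → V=25, E=60, F=37.
Check: V − E + F = 25 − 60 + 37 = 2.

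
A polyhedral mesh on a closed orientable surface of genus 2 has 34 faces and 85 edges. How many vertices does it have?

49

For a closed orientable surface of genus 2, χ = 2 − 2·2 = -2.
V = -2 + E − F = -2 + 85 − 34 = 49.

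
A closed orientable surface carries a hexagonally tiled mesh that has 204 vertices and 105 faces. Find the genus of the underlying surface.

Every face is a hexagon, so 2E = 6·105 = 630, giving E = 315.
χ = V − E + F = 204 − 315 + 105 = -6.
For a closed orientable surface χ = 2 − 2g, so g = (2 − (-6))/2 = 4.

4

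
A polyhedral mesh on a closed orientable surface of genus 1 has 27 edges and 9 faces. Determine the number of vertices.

18

For a closed orientable surface of genus 1, χ = 2 − 2·1 = 0.
V = 0 + E − F = 0 + 27 − 9 = 18.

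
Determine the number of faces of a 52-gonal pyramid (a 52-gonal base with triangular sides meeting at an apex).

53

A pyramid on an n-gon base has one n-gon and n triangles: V = 52 + 1 = 53, E = 2·52 = 104, F = 52 + 1 = 53.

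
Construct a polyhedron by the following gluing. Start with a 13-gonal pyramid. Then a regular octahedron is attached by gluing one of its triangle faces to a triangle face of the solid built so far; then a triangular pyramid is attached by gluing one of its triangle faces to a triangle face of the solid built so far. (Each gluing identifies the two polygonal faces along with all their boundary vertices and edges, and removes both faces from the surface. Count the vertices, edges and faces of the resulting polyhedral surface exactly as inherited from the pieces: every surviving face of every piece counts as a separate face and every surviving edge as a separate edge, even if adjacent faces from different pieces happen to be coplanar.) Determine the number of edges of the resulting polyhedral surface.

38

A 13-gonal pyramid: V=14, E=26, F=14.
Attach a regular octahedron (V=6, E=12, F=8) along a 3-gon: merge 3 vertices and 3 edges, delete both glued faces → V=17, E=35, F=20.
Attach a triangular pyramid (V=4, E=6, F=4) along a 3-gon: merge 3 vertices and 3 edges, delete both glued faces → V=18, E=38, F=22.
Check: V − E + F = 18 − 38 + 22 = 2.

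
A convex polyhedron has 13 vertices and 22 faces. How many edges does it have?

Here V − E + F = 2.
E = V + F − (2) = 13 + 22 − (2) = 33.

33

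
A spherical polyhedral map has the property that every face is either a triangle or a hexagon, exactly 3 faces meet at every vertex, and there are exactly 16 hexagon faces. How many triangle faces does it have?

Let x be the number of triangles; then F = 16 + x.
Edge–face incidences: 2E = 6·16 + 3·x = 96 + 3x.
Every vertex has degree 3, so 3V = 2E.
Euler: V − E + F = 2 ⇒ (2E)/3 − E + (16 + x) = 2.
Multiply by 6: 2·(2E) − 3·(2E) + 6·(16 + x) = 12, i.e. 96 + 6x − (96 + 3x) = 12.
Collecting terms: 3x = 12, so x = 4.
Then 2E = 96 + 3·4 = 108, so E = 54, V = 2E/3 = 36, F = 16 + 4 = 20.

4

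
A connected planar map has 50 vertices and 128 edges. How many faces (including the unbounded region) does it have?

80

Euler's formula for a connected plane graph: V − E + F = 2, so F = 2 − 50 + 128 = 80.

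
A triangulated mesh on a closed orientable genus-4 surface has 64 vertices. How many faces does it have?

140

χ = 2 − 2·4 = -6, and every face is a triangle so 3F = 2E.
V − E + F = -6 with E = 3F/2 gives 64 − (3/2 − 1)·F = -6, so F = 140 and E = 210.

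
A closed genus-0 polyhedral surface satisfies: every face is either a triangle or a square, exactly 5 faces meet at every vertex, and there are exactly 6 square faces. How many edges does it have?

Let x be the number of triangles; then F = 6 + x.
Edge–face incidences: 2E = 4·6 + 3·x = 24 + 3x.
Every vertex has degree 5, so 5V = 2E.
Euler: V − E + F = 2 ⇒ (2E)/5 − E + (6 + x) = 2.
Multiply by 10: 2·(2E) − 5·(2E) + 10·(6 + x) = 20, i.e. 60 + 10x − 3·(24 + 3x) = 20.
Collecting terms: x − 12 = 20, so x = 32.
Then 2E = 24 + 3·32 = 120, so E = 60, V = 2E/5 = 24, F = 6 + 32 = 38.

60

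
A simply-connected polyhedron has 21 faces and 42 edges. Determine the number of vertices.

Here V − E + F = 2.
V = 2 + E − F = 2 + 42 − 21 = 23.

23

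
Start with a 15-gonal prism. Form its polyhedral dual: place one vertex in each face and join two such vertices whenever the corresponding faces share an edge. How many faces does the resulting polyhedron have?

30

The base solid has V = 30, E = 45, F = 17.
The dual swaps V and F and preserves E: V′ = F = 17, E′ = E = 45, F′ = V = 30.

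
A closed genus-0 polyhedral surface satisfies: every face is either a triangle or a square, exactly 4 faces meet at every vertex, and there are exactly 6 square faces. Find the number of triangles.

Let x be the number of triangles; then F = 6 + x.
Edge–face incidences: 2E = 4·6 + 3·x = 24 + 3x.
Every vertex has degree 4, so 4V = 2E.
Euler: V − E + F = 2 ⇒ (2E)/4 − E + (6 + x) = 2.
Multiply by 8: 2·(2E) − 4·(2E) + 8·(6 + x) = 16, i.e. 48 + 8x − 2·(24 + 3x) = 16.
Collecting terms: 2x = 16, so x = 8.
Then 2E = 24 + 3·8 = 48, so E = 24, V = 2E/4 = 12, F = 6 + 8 = 14.

8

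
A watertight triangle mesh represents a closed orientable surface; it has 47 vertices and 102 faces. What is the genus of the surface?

Every face is a triangle, so 2E = 3·102 = 306, giving E = 153.
χ = V − E + F = 47 − 153 + 102 = -4.
For a closed orientable surface χ = 2 − 2g, so g = (2 − (-4))/2 = 3.

3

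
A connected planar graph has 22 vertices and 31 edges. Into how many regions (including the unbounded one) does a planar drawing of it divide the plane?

11

Euler's formula for a connected plane graph: V − E + F = 2, so F = 2 − 22 + 31 = 11.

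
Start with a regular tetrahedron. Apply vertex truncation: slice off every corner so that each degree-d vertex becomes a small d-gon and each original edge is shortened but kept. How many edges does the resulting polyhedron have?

18

The base solid has V = 4, E = 6, F = 4.
Truncation replaces each original edge-end by a new vertex, so V′ = 2E = 12.
Each original edge survives, and each old vertex of degree d contributes d new edges; summing degrees gives Σd = 2E, so E′ = E + 2E = 3E = 18.
Each original face survives and each original vertex becomes one new face: F′ = F + V = 8.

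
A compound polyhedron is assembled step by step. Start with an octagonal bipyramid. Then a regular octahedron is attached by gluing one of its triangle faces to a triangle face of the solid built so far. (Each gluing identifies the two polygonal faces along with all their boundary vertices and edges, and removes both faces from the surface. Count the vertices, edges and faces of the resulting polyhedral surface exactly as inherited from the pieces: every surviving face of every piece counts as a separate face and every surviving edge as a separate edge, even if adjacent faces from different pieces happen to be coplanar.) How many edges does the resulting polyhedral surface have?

An octagonal bipyramid: V=10, E=24, F=16.
Attach a regular octahedron (V=6, E=12, F=8) along a 3-gon: merge 3 vertices and 3 edges, delete both glued faces → V=13, E=33, F=22.
Check: V − E + F = 13 − 33 + 22 = 2.

33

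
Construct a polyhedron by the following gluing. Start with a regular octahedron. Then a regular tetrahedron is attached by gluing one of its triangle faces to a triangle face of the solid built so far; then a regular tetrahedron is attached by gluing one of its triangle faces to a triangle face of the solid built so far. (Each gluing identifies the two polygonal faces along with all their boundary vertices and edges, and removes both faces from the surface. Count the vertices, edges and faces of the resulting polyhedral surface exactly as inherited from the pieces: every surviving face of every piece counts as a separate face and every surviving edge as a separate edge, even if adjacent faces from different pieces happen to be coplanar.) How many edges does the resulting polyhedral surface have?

18

A regular octahedron: V=6, E=12, F=8.
Attach a regular tetrahedron (V=4, E=6, F=4) along a 3-gon: merge 3 vertices and 3 edges, delete both glued faces → V=7, E=15, F=10.
Attach a regular tetrahedron (V=4, E=6, F=4) along a 3-gon: merge 3 vertices and 3 edges, delete both glued faces → V=8, E=18, F=12.
Check: V − E + F = 8 − 18 + 12 = 2.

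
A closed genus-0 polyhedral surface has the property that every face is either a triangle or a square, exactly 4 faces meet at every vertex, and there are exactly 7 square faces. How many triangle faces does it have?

Let x be the number of triangles; then F = 7 + x.
Edge–face incidences: 2E = 4·7 + 3·x = 28 + 3x.
Every vertex has degree 4, so 4V = 2E.
Euler: V − E + F = 2 ⇒ (2E)/4 − E + (7 + x) = 2.
Multiply by 8: 2·(2E) − 4·(2E) + 8·(7 + x) = 16, i.e. 56 + 8x − 2·(28 + 3x) = 16.
Collecting terms: 2x = 16, so x = 8.
Then 2E = 28 + 3·8 = 52, so E = 26, V = 2E/4 = 13, F = 7 + 8 = 15.

8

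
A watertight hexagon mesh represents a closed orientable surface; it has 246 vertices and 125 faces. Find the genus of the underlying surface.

3

Every face is a hexagon, so 2E = 6·125 = 750, giving E = 375.
χ = V − E + F = 246 − 375 + 125 = -4.
For a closed orientable surface χ = 2 − 2g, so g = (2 − (-4))/2 = 3.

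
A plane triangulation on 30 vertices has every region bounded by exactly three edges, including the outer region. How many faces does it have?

56

In a plane triangulation 3F = 2E and V − E + F = 2, so F = 2V − 4 = 2·30 − 4 = 56.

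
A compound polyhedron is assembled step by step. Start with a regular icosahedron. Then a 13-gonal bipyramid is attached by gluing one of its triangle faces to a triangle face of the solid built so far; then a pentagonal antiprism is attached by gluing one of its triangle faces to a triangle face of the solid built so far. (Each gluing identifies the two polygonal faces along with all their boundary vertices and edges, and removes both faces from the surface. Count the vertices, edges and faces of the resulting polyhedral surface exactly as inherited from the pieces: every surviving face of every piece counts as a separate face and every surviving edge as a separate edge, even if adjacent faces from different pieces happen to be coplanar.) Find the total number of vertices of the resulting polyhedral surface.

A regular icosahedron: V=12, E=30, F=20.
Attach a 13-gonal bipyramid (V=15, E=39, F=26) along a 3-gon: merge 3 vertices and 3 edges, delete both glued faces → V=24, E=66, F=44.
Attach a pentagonal antiprism (V=10, E=20, F=12) along a 3-gon: merge 3 vertices and 3 edges, delete both glued faces → V=31, E=83, F=54.
Check: V − E + F = 31 − 83 + 54 = 2.

31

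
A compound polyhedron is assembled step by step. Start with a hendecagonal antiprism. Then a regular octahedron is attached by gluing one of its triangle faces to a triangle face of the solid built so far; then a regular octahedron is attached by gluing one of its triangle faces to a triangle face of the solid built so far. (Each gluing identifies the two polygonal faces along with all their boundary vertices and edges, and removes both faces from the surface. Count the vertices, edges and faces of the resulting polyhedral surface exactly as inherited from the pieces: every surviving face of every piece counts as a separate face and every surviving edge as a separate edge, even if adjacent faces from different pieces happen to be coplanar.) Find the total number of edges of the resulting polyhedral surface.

62

A hendecagonal antiprism: V=22, E=44, F=24.
Attach a regular octahedron (V=6, E=12, F=8) along a 3-gon: merge 3 vertices and 3 edges, delete both glued faces → V=25, E=53, F=30.
Attach a regular octahedron (V=6, E=12, F=8) along a 3-gon: merge 3 vertices and 3 edges, delete both glued faces → V=28, E=62, F=36.
Check: V − E + F = 28 − 62 + 36 = 2.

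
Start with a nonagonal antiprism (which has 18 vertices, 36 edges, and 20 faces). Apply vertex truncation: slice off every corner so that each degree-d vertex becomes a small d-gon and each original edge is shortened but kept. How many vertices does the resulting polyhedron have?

72

Truncation replaces each original edge-end by a new vertex, so V′ = 2E = 72.
Each original edge survives, and each old vertex of degree d contributes d new edges; summing degrees gives Σd = 2E, so E′ = E + 2E = 3E = 108.
Each original face survives and each original vertex becomes one new face: F′ = F + V = 38.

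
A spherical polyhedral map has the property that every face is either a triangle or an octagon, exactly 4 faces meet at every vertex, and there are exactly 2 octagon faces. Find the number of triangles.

Let x be the number of triangles; then F = 2 + x.
Edge–face incidences: 2E = 8·2 + 3·x = 16 + 3x.
Every vertex has degree 4, so 4V = 2E.
Euler: V − E + F = 2 ⇒ (2E)/4 − E + (2 + x) = 2.
Multiply by 8: 2·(2E) − 4·(2E) + 8·(2 + x) = 16, i.e. 16 + 8x − 2·(16 + 3x) = 16.
Collecting terms: 2x − 16 = 16, so 2x = 32, so x = 16.
Then 2E = 16 + 3·16 = 64, so E = 32, V = 2E/4 = 16, F = 2 + 16 = 18.

16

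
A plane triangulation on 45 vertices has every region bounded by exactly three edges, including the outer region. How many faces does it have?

86

In a plane triangulation 3F = 2E and V − E + F = 2, so F = 2V − 4 = 2·45 − 4 = 86.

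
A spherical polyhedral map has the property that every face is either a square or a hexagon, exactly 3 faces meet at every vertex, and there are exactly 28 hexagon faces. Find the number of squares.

Let x be the number of squares; then F = 28 + x.
Edge–face incidences: 2E = 6·28 + 4·x = 168 + 4x.
Every vertex has degree 3, so 3V = 2E.
Euler: V − E + F = 2 ⇒ (2E)/3 − E + (28 + x) = 2.
Multiply by 6: 2·(2E) − 3·(2E) + 6·(28 + x) = 12, i.e. 168 + 6x − (168 + 4x) = 12.
Collecting terms: 2x = 12, so x = 6.
Then 2E = 168 + 4·6 = 192, so E = 96, V = 2E/3 = 64, F = 28 + 6 = 34.

6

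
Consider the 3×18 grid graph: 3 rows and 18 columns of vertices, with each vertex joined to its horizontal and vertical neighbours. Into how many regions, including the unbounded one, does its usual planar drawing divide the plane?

35

The grid has V = 3·18 = 54 vertices and E = 3·17 + 18·2 = 87 edges.
F = 2 − V + E = 2 − 54 + 87 = 35.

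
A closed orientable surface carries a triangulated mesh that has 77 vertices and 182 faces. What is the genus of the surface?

8

Every face is a triangle, so 2E = 3·182 = 546, giving E = 273.
χ = V − E + F = 77 − 273 + 182 = -14.
For a closed orientable surface χ = 2 − 2g, so g = (2 − (-14))/2 = 8.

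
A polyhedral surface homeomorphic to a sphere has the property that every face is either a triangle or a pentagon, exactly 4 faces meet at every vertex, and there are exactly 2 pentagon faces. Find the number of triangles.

Let x be the number of triangles; then F = 2 + x.
Edge–face incidences: 2E = 5·2 + 3·x = 10 + 3x.
Every vertex has degree 4, so 4V = 2E.
Euler: V − E + F = 2 ⇒ (2E)/4 − E + (2 + x) = 2.
Multiply by 8: 2·(2E) − 4·(2E) + 8·(2 + x) = 16, i.e. 16 + 8x − 2·(10 + 3x) = 16.
Collecting terms: 2x − 4 = 16, so 2x = 20, so x = 10.
Then 2E = 10 + 3·10 = 40, so E = 20, V = 2E/4 = 10, F = 2 + 10 = 12.

10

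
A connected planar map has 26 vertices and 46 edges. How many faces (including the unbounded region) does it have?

Euler's formula for a connected plane graph: V − E + F = 2, so F = 2 − 26 + 46 = 22.

22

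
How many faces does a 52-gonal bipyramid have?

A bipyramid over an n-gon has 2n triangular faces and n + 2 vertices: V = 52 + 2 = 54, E = 3·52 = 156, F = 2·52 = 104.

104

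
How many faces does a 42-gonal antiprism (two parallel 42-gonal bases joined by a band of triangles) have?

86

An antiprism on an n-gon has two n-gon caps and 2n triangles: V = 2·42 = 84, E = 4·42 = 168, F = 2·42 + 2 = 86.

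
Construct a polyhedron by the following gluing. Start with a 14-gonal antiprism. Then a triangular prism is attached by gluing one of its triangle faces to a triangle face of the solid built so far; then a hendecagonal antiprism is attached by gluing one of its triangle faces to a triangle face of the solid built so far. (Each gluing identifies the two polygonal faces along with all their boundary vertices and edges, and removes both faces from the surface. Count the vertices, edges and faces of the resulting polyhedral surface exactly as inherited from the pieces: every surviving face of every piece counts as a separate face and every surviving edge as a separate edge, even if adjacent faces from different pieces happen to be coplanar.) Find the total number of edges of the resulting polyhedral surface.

A 14-gonal antiprism: V=28, E=56, F=30.
Attach a triangular prism (V=6, E=9, F=5) along a 3-gon: merge 3 vertices and 3 edges, delete both glued faces → V=31, E=62, F=33.
Attach a hendecagonal antiprism (V=22, E=44, F=24) along a 3-gon: merge 3 vertices and 3 edges, delete both glued faces → V=50, E=103, F=55.
Check: V − E + F = 50 − 103 + 55 = 2.

103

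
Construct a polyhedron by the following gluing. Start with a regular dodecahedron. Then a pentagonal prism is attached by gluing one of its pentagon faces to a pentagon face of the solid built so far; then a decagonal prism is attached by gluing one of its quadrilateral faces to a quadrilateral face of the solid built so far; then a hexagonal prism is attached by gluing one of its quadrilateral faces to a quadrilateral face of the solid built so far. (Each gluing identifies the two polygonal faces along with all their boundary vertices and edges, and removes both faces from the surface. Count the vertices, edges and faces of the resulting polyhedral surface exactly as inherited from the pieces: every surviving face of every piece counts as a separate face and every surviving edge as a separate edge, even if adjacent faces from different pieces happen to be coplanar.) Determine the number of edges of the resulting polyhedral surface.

A regular dodecahedron: V=20, E=30, F=12.
Attach a pentagonal prism (V=10, E=15, F=7) along a 5-gon: merge 5 vertices and 5 edges, delete both glued faces → V=25, E=40, F=17.
Attach a decagonal prism (V=20, E=30, F=12) along a 4-gon: merge 4 vertices and 4 edges, delete both glued faces → V=41, E=66, F=27.
Attach a hexagonal prism (V=12, E=18, F=8) along a 4-gon: merge 4 vertices and 4 edges, delete both glued faces → V=49, E=80, F=33.
Check: V − E + F = 49 − 80 + 33 = 2.

80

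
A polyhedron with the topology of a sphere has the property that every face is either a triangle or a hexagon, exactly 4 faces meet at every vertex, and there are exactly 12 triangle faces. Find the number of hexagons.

2

Let x be the number of hexagons; then F = 12 + x.
Edge–face incidences: 2E = 3·12 + 6·x = 36 + 6x.
Every vertex has degree 4, so 4V = 2E.
Euler: V − E + F = 2 ⇒ (2E)/4 − E + (12 + x) = 2.
Multiply by 8: 2·(2E) − 4·(2E) + 8·(12 + x) = 16, i.e. 96 + 8x − 2·(36 + 6x) = 16.
Collecting terms: −4x + 24 = 16, so −4x = −8, so x = 2.
Then 2E = 36 + 6·2 = 48, so E = 24, V = 2E/4 = 12, F = 12 + 2 = 14.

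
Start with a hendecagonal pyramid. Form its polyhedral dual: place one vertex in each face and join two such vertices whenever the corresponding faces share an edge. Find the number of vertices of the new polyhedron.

12

The base solid has V = 12, E = 22, F = 12.
The dual swaps V and F and preserves E: V′ = F = 12, E′ = E = 22, F′ = V = 12.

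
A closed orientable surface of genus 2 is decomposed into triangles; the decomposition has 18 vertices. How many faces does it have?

40

χ = 2 − 2·2 = -2, and every face is a triangle so 3F = 2E.
V − E + F = -2 with E = 3F/2 gives 18 − (3/2 − 1)·F = -2, so F = 40 and E = 60.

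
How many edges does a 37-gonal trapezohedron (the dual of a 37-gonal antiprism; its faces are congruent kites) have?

The n-trapezohedron (dual of the n-antiprism) has V = 2·37 + 2 = 76, E = 4·37 = 148, F = 2·37 = 74.

148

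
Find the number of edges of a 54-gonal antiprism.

An antiprism on an n-gon has two n-gon caps and 2n triangles: V = 2·54 = 108, E = 4·54 = 216, F = 2·54 + 2 = 110.

216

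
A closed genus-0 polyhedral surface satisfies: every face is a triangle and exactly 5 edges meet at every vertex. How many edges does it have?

Each face has 3 edges and each edge borders two faces, so 2E = 3F.
Each vertex has degree 5, so 5V = 2E and hence V = 3F/5.
Euler: V − E + F = 2 ⇒ (3F/5) − (3F/2) + F = 2.
Multiply by 10: (6 − 15 + 10)F = 20, i.e. 1F = 20.
So F = 20, E = 3·20/2 = 30, V = 3·20/5 = 12.

30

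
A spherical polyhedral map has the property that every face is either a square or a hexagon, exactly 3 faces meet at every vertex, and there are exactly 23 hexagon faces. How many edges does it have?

81

Let x be the number of squares; then F = 23 + x.
Edge–face incidences: 2E = 6·23 + 4·x = 138 + 4x.
Every vertex has degree 3, so 3V = 2E.
Euler: V − E + F = 2 ⇒ (2E)/3 − E + (23 + x) = 2.
Multiply by 6: 2·(2E) − 3·(2E) + 6·(23 + x) = 12, i.e. 138 + 6x − (138 + 4x) = 12.
Collecting terms: 2x = 12, so x = 6.
Then 2E = 138 + 4·6 = 162, so E = 81, V = 2E/3 = 54, F = 23 + 6 = 29.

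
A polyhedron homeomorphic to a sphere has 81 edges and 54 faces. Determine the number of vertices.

29

Here V − E + F = 2.
V = 2 + E − F = 2 + 81 − 54 = 29.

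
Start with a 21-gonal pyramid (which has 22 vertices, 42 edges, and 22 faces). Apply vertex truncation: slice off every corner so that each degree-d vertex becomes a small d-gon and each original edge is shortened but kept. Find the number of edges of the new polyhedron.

Truncation replaces each original edge-end by a new vertex, so V′ = 2E = 84.
Each original edge survives, and each old vertex of degree d contributes d new edges; summing degrees gives Σd = 2E, so E′ = E + 2E = 3E = 126.
Each original face survives and each original vertex becomes one new face: F′ = F + V = 44.

126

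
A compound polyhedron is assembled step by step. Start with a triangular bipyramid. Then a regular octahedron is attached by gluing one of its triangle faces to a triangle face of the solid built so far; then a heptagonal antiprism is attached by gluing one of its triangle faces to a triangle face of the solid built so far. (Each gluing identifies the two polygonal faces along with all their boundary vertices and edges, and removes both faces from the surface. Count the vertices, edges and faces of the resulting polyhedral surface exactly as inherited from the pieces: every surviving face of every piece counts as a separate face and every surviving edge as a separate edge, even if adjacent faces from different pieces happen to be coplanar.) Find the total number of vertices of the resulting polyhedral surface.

19

A triangular bipyramid: V=5, E=9, F=6.
Attach a regular octahedron (V=6, E=12, F=8) along a 3-gon: merge 3 vertices and 3 edges, delete both glued faces → V=8, E=18, F=12.
Attach a heptagonal antiprism (V=14, E=28, F=16) along a 3-gon: merge 3 vertices and 3 edges, delete both glued faces → V=19, E=43, F=26.
Check: V − E + F = 19 − 43 + 26 = 2.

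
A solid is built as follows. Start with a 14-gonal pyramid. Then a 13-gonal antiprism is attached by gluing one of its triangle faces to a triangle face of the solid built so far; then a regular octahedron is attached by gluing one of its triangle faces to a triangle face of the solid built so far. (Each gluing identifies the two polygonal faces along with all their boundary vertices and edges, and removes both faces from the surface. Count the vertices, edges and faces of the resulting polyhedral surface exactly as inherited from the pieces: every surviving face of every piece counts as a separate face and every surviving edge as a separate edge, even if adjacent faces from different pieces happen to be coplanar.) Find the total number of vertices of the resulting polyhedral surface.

41

A 14-gonal pyramid: V=15, E=28, F=15.
Attach a 13-gonal antiprism (V=26, E=52, F=28) along a 3-gon: merge 3 vertices and 3 edges, delete both glued faces → V=38, E=77, F=41.
Attach a regular octahedron (V=6, E=12, F=8) along a 3-gon: merge 3 vertices and 3 edges, delete both glued faces → V=41, E=86, F=47.
Check: V − E + F = 41 − 86 + 47 = 2.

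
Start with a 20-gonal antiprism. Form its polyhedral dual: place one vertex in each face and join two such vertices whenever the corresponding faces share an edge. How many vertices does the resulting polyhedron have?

The base solid has V = 40, E = 80, F = 42.
The dual swaps V and F and preserves E: V′ = F = 42, E′ = E = 80, F′ = V = 40.

42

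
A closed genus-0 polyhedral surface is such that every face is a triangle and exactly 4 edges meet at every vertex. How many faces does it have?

8

Each face has 3 edges and each edge borders two faces, so 2E = 3F.
Each vertex has degree 4, so 4V = 2E and hence V = 3F/4.
Euler: V − E + F = 2 ⇒ (3F/4) − (3F/2) + F = 2.
Multiply by 8: (6 − 12 + 8)F = 16, i.e. 2F = 16.
So F = 8, E = 3·8/2 = 12, V = 3·8/4 = 6.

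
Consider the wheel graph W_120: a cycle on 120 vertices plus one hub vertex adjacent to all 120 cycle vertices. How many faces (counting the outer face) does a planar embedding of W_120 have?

121

W_120 has V = 120 + 1 = 121 vertices and E = 2·120 = 240 edges.
By Euler's formula F = 2 − V + E = 2 − 121 + 240 = 121.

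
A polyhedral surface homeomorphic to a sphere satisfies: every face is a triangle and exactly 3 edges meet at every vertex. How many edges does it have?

Each face has 3 edges and each edge borders two faces, so 2E = 3F.
Each vertex has degree 3, so 3V = 2E and hence V = 3F/3.
Euler: V − E + F = 2 ⇒ (3F/3) − (3F/2) + F = 2.
Multiply by 6: (6 − 9 + 6)F = 12, i.e. 3F = 12.
So F = 4, E = 3·4/2 = 6, V = 3·4/3 = 4.

6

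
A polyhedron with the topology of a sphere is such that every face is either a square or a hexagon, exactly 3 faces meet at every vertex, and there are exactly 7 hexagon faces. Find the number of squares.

6

Let x be the number of squares; then F = 7 + x.
Edge–face incidences: 2E = 6·7 + 4·x = 42 + 4x.
Every vertex has degree 3, so 3V = 2E.
Euler: V − E + F = 2 ⇒ (2E)/3 − E + (7 + x) = 2.
Multiply by 6: 2·(2E) − 3·(2E) + 6·(7 + x) = 12, i.e. 42 + 6x − (42 + 4x) = 12.
Collecting terms: 2x = 12, so x = 6.
Then 2E = 42 + 4·6 = 66, so E = 33, V = 2E/3 = 22, F = 7 + 6 = 13.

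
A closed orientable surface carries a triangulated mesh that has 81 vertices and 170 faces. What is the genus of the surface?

Every face is a triangle, so 2E = 3·170 = 510, giving E = 255.
χ = V − E + F = 81 − 255 + 170 = -4.
For a closed orientable surface χ = 2 − 2g, so g = (2 − (-4))/2 = 3.

3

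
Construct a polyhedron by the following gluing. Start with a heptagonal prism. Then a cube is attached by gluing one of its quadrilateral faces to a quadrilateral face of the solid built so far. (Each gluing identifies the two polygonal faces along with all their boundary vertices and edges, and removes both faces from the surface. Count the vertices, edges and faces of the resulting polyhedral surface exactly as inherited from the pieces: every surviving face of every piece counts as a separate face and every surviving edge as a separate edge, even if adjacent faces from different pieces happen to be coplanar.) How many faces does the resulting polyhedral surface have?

A heptagonal prism: V=14, E=21, F=9.
Attach a cube (V=8, E=12, F=6) along a 4-gon: merge 4 vertices and 4 edges, delete both glued faces → V=18, E=29, F=13.
Check: V − E + F = 18 − 29 + 13 = 2.

13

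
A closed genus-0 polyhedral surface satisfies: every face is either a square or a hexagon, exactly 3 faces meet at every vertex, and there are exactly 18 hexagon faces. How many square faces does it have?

6

Let x be the number of squares; then F = 18 + x.
Edge–face incidences: 2E = 6·18 + 4·x = 108 + 4x.
Every vertex has degree 3, so 3V = 2E.
Euler: V − E + F = 2 ⇒ (2E)/3 − E + (18 + x) = 2.
Multiply by 6: 2·(2E) − 3·(2E) + 6·(18 + x) = 12, i.e. 108 + 6x − (108 + 4x) = 12.
Collecting terms: 2x = 12, so x = 6.
Then 2E = 108 + 4·6 = 132, so E = 66, V = 2E/3 = 44, F = 18 + 6 = 24.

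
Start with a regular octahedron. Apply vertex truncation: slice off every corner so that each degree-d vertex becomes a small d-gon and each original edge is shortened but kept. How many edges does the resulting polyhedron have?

36

The base solid has V = 6, E = 12, F = 8.
Truncation replaces each original edge-end by a new vertex, so V′ = 2E = 24.
Each original edge survives, and each old vertex of degree d contributes d new edges; summing degrees gives Σd = 2E, so E′ = E + 2E = 3E = 36.
Each original face survives and each original vertex becomes one new face: F′ = F + V = 14.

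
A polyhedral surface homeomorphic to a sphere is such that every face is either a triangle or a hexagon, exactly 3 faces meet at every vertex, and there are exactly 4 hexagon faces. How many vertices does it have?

Let x be the number of triangles; then F = 4 + x.
Edge–face incidences: 2E = 6·4 + 3·x = 24 + 3x.
Every vertex has degree 3, so 3V = 2E.
Euler: V − E + F = 2 ⇒ (2E)/3 − E + (4 + x) = 2.
Multiply by 6: 2·(2E) − 3·(2E) + 6·(4 + x) = 12, i.e. 24 + 6x − (24 + 3x) = 12.
Collecting terms: 3x = 12, so x = 4.
Then 2E = 24 + 3·4 = 36, so E = 18, V = 2E/3 = 12, F = 4 + 4 = 8.

12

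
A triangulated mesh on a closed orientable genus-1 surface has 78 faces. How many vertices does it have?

39

χ = 2 − 2·1 = 0, and every face is a triangle so 3F = 2E.
E = 3·78/2 = 117. Then V = 0 + E − F = 0 + 117 − 78 = 39.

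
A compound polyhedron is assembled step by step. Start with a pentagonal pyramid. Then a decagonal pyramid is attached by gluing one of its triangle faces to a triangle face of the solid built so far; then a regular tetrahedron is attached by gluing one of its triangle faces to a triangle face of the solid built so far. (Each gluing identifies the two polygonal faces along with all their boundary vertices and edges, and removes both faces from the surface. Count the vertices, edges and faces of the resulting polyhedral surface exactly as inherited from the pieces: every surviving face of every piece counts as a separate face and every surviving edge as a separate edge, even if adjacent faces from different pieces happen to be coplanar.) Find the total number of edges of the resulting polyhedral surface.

30

A pentagonal pyramid: V=6, E=10, F=6.
Attach a decagonal pyramid (V=11, E=20, F=11) along a 3-gon: merge 3 vertices and 3 edges, delete both glued faces → V=14, E=27, F=15.
Attach a regular tetrahedron (V=4, E=6, F=4) along a 3-gon: merge 3 vertices and 3 edges, delete both glued faces → V=15, E=30, F=17.
Check: V − E + F = 15 − 30 + 17 = 2.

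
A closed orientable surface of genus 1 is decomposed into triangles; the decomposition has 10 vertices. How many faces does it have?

χ = 2 − 2·1 = 0, and every face is a triangle so 3F = 2E.
V − E + F = 0 with E = 3F/2 gives 10 − (3/2 − 1)·F = 0, so F = 20 and E = 30.

20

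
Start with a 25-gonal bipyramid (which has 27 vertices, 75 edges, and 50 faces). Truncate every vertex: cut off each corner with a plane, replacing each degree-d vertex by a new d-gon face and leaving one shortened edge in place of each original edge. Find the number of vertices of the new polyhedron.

150

Truncation replaces each original edge-end by a new vertex, so V′ = 2E = 150.
Each original edge survives, and each old vertex of degree d contributes d new edges; summing degrees gives Σd = 2E, so E′ = E + 2E = 3E = 225.
Each original face survives and each original vertex becomes one new face: F′ = F + V = 77.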